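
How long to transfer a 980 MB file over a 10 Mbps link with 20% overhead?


Effective throughput = 10 * (1 - 20/100) = 8 Mbps
File size in Mb = 980 * 8 = 7840 Mb
Time = 7840 / 8
Time = 980 seconds


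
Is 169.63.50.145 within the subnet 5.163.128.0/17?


Subnet network: 5.163.128.0
Test IP AND mask: 169.63.0.0
No, 169.63.50.145 is not in 5.163.128.0/17


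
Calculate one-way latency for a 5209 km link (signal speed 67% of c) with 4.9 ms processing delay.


Speed = 0.67 * 3e5 km/s = 201000 km/s
Propagation delay = 5209 / 201000 = 0.0259 s = 25.9154 ms
Processing delay = 4.9 ms
Total one-way latency = 30.8154 ms


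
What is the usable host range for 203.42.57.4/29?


Network: 203.42.57.0
Broadcast: 203.42.57.7
First usable = network + 1
Last usable = broadcast - 1
Range: 203.42.57.1 to 203.42.57.6


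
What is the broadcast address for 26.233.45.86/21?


Network: 26.233.40.0/21
Host bits = 11
Set all host bits to 1:
Broadcast: 26.233.47.255


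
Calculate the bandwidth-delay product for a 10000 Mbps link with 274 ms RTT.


BDP = bandwidth * RTT
= 10000 Mbps * 274 ms
= 10000 * 1e6 * 274 / 1000 bits
= 2740000000 bits
= 342500000 bytes
= 334472.6562 KB
BDP = 2740000000 bits (342500000 bytes)


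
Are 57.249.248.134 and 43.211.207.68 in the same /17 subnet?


Mask: 255.255.128.0
57.249.248.134 AND mask = 57.249.128.0
43.211.207.68 AND mask = 43.211.128.0
No, different subnets (57.249.128.0 vs 43.211.128.0)


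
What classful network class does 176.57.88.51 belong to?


First octet: 176
Binary: 10110000
10xxxxxx -> Class B (128-191)
Class B, default mask 255.255.0.0 (/16)


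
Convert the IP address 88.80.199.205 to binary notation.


88 = 01011000
80 = 01010000
199 = 11000111
205 = 11001101
Binary: 01011000.01010000.11000111.11001101


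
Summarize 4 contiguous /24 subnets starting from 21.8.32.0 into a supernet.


Original prefix: /24
Number of subnets: 4 = 2^2
New prefix = 24 - 2 = 22
Supernet: 21.8.32.0/22


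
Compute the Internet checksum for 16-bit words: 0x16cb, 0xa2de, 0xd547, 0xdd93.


Sum all words (with carry folding):
+ 0x16cb = 0x16cb
+ 0xa2de = 0xb9a9
+ 0xd547 = 0x8ef1
+ 0xdd93 = 0x6c85
One's complement: ~0x6c85
Checksum = 0x937a


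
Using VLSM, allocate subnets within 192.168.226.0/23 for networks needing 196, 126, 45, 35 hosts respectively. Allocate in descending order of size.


196 hosts -> /24 (254 usable): 192.168.226.0/24
126 hosts -> /25 (126 usable): 192.168.227.0/25
45 hosts -> /26 (62 usable): 192.168.227.128/26
35 hosts -> /26 (62 usable): 192.168.227.192/26
Allocation: 192.168.226.0/24 (196 hosts, 254 usable); 192.168.227.0/25 (126 hosts, 126 usable); 192.168.227.128/26 (45 hosts, 62 usable); 192.168.227.192/26 (35 hosts, 62 usable)


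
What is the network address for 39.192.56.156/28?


IP:   00100111.11000000.00111000.10011100
Mask: 11111111.11111111.11111111.11110000
AND operation:
Net:  00100111.11000000.00111000.10010000
Network: 39.192.56.144/28


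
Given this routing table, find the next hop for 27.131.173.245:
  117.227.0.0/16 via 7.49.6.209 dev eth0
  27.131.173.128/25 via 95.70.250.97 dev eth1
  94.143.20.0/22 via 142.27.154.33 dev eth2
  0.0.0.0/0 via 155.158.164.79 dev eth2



Longest prefix match for 27.131.173.245:
  /16 117.227.0.0: no
  /25 27.131.173.128: MATCH
  /22 94.143.20.0: no
  /0 0.0.0.0: MATCH
Selected: next-hop 95.70.250.97 via eth1 (matched /25)


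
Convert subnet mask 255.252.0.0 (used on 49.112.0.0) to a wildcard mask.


Subnet mask: 255.252.0.0
Wildcard = 255.255.255.255 - subnet mask
255 - 255 = 0
255 - 252 = 3
255 - 0 = 255
255 - 0 = 255
Wildcard: 0.3.255.255


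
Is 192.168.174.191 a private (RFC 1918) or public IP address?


RFC 1918 private ranges:
  10.0.0.0/8 (10.0.0.0 - 10.255.255.255)
  172.16.0.0/12 (172.16.0.0 - 172.31.255.255)
  192.168.0.0/16 (192.168.0.0 - 192.168.255.255)
Private (in 192.168.0.0/16)


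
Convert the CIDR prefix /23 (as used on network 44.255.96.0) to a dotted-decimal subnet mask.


/23 means 23 network bits, 9 host bits
Binary: 11111111111111111111111000000000
Mask: 255.255.254.0


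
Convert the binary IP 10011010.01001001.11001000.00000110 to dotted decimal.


10011010 = 154
01001001 = 73
11001000 = 200
00000110 = 6
IP: 154.73.200.6


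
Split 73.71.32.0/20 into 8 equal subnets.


New prefix = 20 + 3 = 23
Each subnet has 512 addresses
  73.71.32.0/23
  73.71.34.0/23
  73.71.36.0/23
  73.71.38.0/23
  73.71.40.0/23
  73.71.42.0/23
  73.71.44.0/23
  73.71.46.0/23
Subnets: 73.71.32.0/23, 73.71.34.0/23, 73.71.36.0/23, 73.71.38.0/23, 73.71.40.0/23, 73.71.42.0/23, 73.71.44.0/23, 73.71.46.0/23


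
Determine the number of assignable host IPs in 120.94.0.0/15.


Host bits = 32 - 15 = 17
Total addresses = 2^17 = 131072
Usable = total - 2 (network and broadcast)
Usable hosts: 131070


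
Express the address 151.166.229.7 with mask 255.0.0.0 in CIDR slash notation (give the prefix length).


Binary: 11111111.00000000.00000000.00000000
Count leading 1s
Prefix: /8


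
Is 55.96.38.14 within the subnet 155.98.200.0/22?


Subnet network: 155.98.200.0
Test IP AND mask: 55.96.36.0
No, 55.96.38.14 is not in 155.98.200.0/22


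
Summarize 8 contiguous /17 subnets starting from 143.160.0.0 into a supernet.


Original prefix: /17
Number of subnets: 8 = 2^3
New prefix = 17 - 3 = 14
Supernet: 143.160.0.0/14


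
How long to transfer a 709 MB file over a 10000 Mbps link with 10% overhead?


Effective throughput = 10000 * (1 - 10/100) = 9000 Mbps
File size in Mb = 709 * 8 = 5672 Mb
Time = 5672 / 9000
Time = 0.6302 seconds


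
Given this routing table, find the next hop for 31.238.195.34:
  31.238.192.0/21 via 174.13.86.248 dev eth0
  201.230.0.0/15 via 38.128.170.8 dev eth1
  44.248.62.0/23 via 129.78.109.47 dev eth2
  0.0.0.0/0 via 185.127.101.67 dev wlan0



Longest prefix match for 31.238.195.34:
  /21 31.238.192.0: MATCH
  /15 201.230.0.0: no
  /23 44.248.62.0: no
  /0 0.0.0.0: MATCH
Selected: next-hop 174.13.86.248 via eth0 (matched /21)


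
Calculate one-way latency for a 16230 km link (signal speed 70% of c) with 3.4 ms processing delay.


Speed = 0.7 * 3e5 km/s = 210000 km/s
Propagation delay = 16230 / 210000 = 0.0773 s = 77.2857 ms
Processing delay = 3.4 ms
Total one-way latency = 80.6857 ms


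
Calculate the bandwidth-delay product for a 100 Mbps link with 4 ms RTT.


BDP = bandwidth * RTT
= 100 Mbps * 4 ms
= 100 * 1e6 * 4 / 1000 bits
= 400000 bits
= 50000 bytes
= 48.8281 KB
BDP = 400000 bits (50000 bytes)


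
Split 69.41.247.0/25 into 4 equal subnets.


New prefix = 25 + 2 = 27
Each subnet has 32 addresses
  69.41.247.0/27
  69.41.247.32/27
  69.41.247.64/27
  69.41.247.96/27
Subnets: 69.41.247.0/27, 69.41.247.32/27, 69.41.247.64/27, 69.41.247.96/27


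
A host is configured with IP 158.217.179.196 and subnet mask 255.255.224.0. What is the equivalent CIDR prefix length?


Binary: 11111111.11111111.11100000.00000000
Count leading 1s
Prefix: /19


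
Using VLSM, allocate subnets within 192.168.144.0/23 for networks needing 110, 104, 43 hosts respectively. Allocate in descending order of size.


110 hosts -> /25 (126 usable): 192.168.144.0/25
104 hosts -> /25 (126 usable): 192.168.144.128/25
43 hosts -> /26 (62 usable): 192.168.145.0/26
Allocation: 192.168.144.0/25 (110 hosts, 126 usable); 192.168.144.128/25 (104 hosts, 126 usable); 192.168.145.0/26 (43 hosts, 62 usable)


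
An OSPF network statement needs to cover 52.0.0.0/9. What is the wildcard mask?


Subnet mask: 255.128.0.0
Wildcard = 255.255.255.255 - subnet mask
255 - 255 = 0
255 - 128 = 127
255 - 0 = 255
255 - 0 = 255
Wildcard: 0.127.255.255


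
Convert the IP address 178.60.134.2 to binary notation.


178 = 10110010
60 = 00111100
134 = 10000110
2 = 00000010
Binary: 10110010.00111100.10000110.00000010


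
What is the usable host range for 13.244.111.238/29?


Network: 13.244.111.232
Broadcast: 13.244.111.239
First usable = network + 1
Last usable = broadcast - 1
Range: 13.244.111.233 to 13.244.111.238


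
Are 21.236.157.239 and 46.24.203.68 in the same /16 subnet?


Mask: 255.255.0.0
21.236.157.239 AND mask = 21.236.0.0
46.24.203.68 AND mask = 46.24.0.0
No, different subnets (21.236.0.0 vs 46.24.0.0)


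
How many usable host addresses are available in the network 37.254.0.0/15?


Host bits = 32 - 15 = 17
Total addresses = 2^17 = 131072
Usable = total - 2 (network and broadcast)
Usable hosts: 131070


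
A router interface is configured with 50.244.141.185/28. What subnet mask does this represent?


/28 means 28 network bits, 4 host bits
Binary: 11111111111111111111111111110000
Mask: 255.255.255.240


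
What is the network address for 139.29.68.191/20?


IP:   10001011.00011101.01000100.10111111
Mask: 11111111.11111111.11110000.00000000
AND operation:
Net:  10001011.00011101.01000000.00000000
Network: 139.29.64.0/20


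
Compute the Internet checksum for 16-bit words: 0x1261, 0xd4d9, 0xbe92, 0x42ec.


Sum all words (with carry folding):
+ 0x1261 = 0x1261
+ 0xd4d9 = 0xe73a
+ 0xbe92 = 0xa5cd
+ 0x42ec = 0xe8b9
One's complement: ~0xe8b9
Checksum = 0x1746


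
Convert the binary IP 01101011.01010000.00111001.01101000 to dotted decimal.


01101011 = 107
01010000 = 80
00111001 = 57
01101000 = 104
IP: 107.80.57.104


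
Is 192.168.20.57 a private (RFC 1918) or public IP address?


RFC 1918 private ranges:
  10.0.0.0/8 (10.0.0.0 - 10.255.255.255)
  172.16.0.0/12 (172.16.0.0 - 172.31.255.255)
  192.168.0.0/16 (192.168.0.0 - 192.168.255.255)
Private (in 192.168.0.0/16)


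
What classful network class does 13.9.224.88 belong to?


First octet: 13
Binary: 00001101
0xxxxxxx -> Class A (1-126)
Class A, default mask 255.0.0.0 (/8)


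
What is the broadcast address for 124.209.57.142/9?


Network: 124.128.0.0/9
Host bits = 23
Set all host bits to 1:
Broadcast: 124.255.255.255


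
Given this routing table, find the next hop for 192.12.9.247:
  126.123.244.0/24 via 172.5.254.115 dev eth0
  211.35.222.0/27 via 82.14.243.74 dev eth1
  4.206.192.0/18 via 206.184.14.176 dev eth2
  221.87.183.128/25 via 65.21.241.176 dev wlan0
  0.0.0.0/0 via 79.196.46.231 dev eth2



Longest prefix match for 192.12.9.247:
  /24 126.123.244.0: no
  /27 211.35.222.0: no
  /18 4.206.192.0: no
  /25 221.87.183.128: no
  /0 0.0.0.0: MATCH
Selected: next-hop 79.196.46.231 via eth2 (matched /0)


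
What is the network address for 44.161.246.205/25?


IP:   00101100.10100001.11110110.11001101
Mask: 11111111.11111111.11111111.10000000
AND operation:
Net:  00101100.10100001.11110110.10000000
Network: 44.161.246.128/25


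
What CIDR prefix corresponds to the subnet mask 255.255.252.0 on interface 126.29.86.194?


Binary: 11111111.11111111.11111100.00000000
Count leading 1s
Prefix: /22


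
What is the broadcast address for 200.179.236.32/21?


Network: 200.179.232.0/21
Host bits = 11
Set all host bits to 1:
Broadcast: 200.179.239.255


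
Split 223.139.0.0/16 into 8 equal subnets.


New prefix = 16 + 3 = 19
Each subnet has 8192 addresses
  223.139.0.0/19
  223.139.32.0/19
  223.139.64.0/19
  223.139.96.0/19
  223.139.128.0/19
  223.139.160.0/19
  223.139.192.0/19
  223.139.224.0/19
Subnets: 223.139.0.0/19, 223.139.32.0/19, 223.139.64.0/19, 223.139.96.0/19, 223.139.128.0/19, 223.139.160.0/19, 223.139.192.0/19, 223.139.224.0/19


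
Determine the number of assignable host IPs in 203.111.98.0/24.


Host bits = 32 - 24 = 8
Total addresses = 2^8 = 256
Usable = total - 2 (network and broadcast)
Usable hosts: 254


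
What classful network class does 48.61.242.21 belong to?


First octet: 48
Binary: 00110000
0xxxxxxx -> Class A (1-126)
Class A, default mask 255.0.0.0 (/8)


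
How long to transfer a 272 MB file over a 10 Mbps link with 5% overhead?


Effective throughput = 10 * (1 - 5/100) = 9.5 Mbps
File size in Mb = 272 * 8 = 2176 Mb
Time = 2176 / 9.5
Time = 229.0526 seconds


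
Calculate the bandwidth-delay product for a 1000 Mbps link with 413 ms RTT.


BDP = bandwidth * RTT
= 1000 Mbps * 413 ms
= 1000 * 1e6 * 413 / 1000 bits
= 413000000 bits
= 51625000 bytes
= 50415.0391 KB
BDP = 413000000 bits (51625000 bytes)


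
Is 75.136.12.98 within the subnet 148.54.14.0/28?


Subnet network: 148.54.14.0
Test IP AND mask: 75.136.12.96
No, 75.136.12.98 is not in 148.54.14.0/28


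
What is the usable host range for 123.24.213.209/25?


Network: 123.24.213.128
Broadcast: 123.24.213.255
First usable = network + 1
Last usable = broadcast - 1
Range: 123.24.213.129 to 123.24.213.254


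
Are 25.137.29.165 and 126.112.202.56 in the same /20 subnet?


Mask: 255.255.240.0
25.137.29.165 AND mask = 25.137.16.0
126.112.202.56 AND mask = 126.112.192.0
No, different subnets (25.137.16.0 vs 126.112.192.0)


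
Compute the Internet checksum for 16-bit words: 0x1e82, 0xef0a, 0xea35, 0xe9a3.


Sum all words (with carry folding):
+ 0x1e82 = 0x1e82
+ 0xef0a = 0x0d8d
+ 0xea35 = 0xf7c2
+ 0xe9a3 = 0xe166
One's complement: ~0xe166
Checksum = 0x1e99


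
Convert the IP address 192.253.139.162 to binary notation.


192 = 11000000
253 = 11111101
139 = 10001011
162 = 10100010
Binary: 11000000.11111101.10001011.10100010


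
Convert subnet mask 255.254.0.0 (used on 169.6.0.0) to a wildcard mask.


Subnet mask: 255.254.0.0
Wildcard = 255.255.255.255 - subnet mask
255 - 255 = 0
255 - 254 = 1
255 - 0 = 255
255 - 0 = 255
Wildcard: 0.1.255.255


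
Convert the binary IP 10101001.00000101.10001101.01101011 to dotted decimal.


10101001 = 169
00000101 = 5
10001101 = 141
01101011 = 107
IP: 169.5.141.107


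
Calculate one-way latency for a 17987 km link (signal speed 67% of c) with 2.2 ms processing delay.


Speed = 0.67 * 3e5 km/s = 201000 km/s
Propagation delay = 17987 / 201000 = 0.0895 s = 89.4876 ms
Processing delay = 2.2 ms
Total one-way latency = 91.6876 ms


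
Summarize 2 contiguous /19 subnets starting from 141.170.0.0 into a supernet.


Original prefix: /19
Number of subnets: 2 = 2^1
New prefix = 19 - 1 = 18
Supernet: 141.170.0.0/18


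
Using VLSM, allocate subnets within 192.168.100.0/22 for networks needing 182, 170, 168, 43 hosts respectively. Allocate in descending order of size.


182 hosts -> /24 (254 usable): 192.168.100.0/24
170 hosts -> /24 (254 usable): 192.168.101.0/24
168 hosts -> /24 (254 usable): 192.168.102.0/24
43 hosts -> /26 (62 usable): 192.168.103.0/26
Allocation: 192.168.100.0/24 (182 hosts, 254 usable); 192.168.101.0/24 (170 hosts, 254 usable); 192.168.102.0/24 (168 hosts, 254 usable); 192.168.103.0/26 (43 hosts, 62 usable)


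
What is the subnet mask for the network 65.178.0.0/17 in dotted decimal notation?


/17 means 17 network bits, 15 host bits
Binary: 11111111111111111000000000000000
Mask: 255.255.128.0


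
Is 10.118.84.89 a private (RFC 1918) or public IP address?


RFC 1918 private ranges:
  10.0.0.0/8 (10.0.0.0 - 10.255.255.255)
  172.16.0.0/12 (172.16.0.0 - 172.31.255.255)
  192.168.0.0/16 (192.168.0.0 - 192.168.255.255)
Private (in 10.0.0.0/8)


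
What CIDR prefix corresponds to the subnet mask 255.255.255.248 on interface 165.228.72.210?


Binary: 11111111.11111111.11111111.11111000
Count leading 1s
Prefix: /29


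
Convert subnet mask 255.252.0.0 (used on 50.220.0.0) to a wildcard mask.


Subnet mask: 255.252.0.0
Wildcard = 255.255.255.255 - subnet mask
255 - 255 = 0
255 - 252 = 3
255 - 0 = 255
255 - 0 = 255
Wildcard: 0.3.255.255


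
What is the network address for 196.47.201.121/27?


IP:   11000100.00101111.11001001.01111001
Mask: 11111111.11111111.11111111.11100000
AND operation:
Net:  11000100.00101111.11001001.01100000
Network: 196.47.201.96/27


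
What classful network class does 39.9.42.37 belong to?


First octet: 39
Binary: 00100111
0xxxxxxx -> Class A (1-126)
Class A, default mask 255.0.0.0 (/8)


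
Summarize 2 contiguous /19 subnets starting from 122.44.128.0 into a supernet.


Original prefix: /19
Number of subnets: 2 = 2^1
New prefix = 19 - 1 = 18
Supernet: 122.44.128.0/18


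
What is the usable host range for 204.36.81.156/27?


Network: 204.36.81.128
Broadcast: 204.36.81.159
First usable = network + 1
Last usable = broadcast - 1
Range: 204.36.81.129 to 204.36.81.158


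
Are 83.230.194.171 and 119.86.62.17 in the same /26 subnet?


Mask: 255.255.255.192
83.230.194.171 AND mask = 83.230.194.128
119.86.62.17 AND mask = 119.86.62.0
No, different subnets (83.230.194.128 vs 119.86.62.0)


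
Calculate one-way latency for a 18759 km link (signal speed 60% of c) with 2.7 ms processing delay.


Speed = 0.6 * 3e5 km/s = 180000 km/s
Propagation delay = 18759 / 180000 = 0.1042 s = 104.2167 ms
Processing delay = 2.7 ms
Total one-way latency = 106.9167 ms


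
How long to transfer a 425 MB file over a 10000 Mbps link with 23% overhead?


Effective throughput = 10000 * (1 - 23/100) = 7700 Mbps
File size in Mb = 425 * 8 = 3400 Mb
Time = 3400 / 7700
Time = 0.4416 seconds


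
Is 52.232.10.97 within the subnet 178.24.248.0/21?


Subnet network: 178.24.248.0
Test IP AND mask: 52.232.8.0
No, 52.232.10.97 is not in 178.24.248.0/21


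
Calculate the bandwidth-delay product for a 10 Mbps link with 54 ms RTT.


BDP = bandwidth * RTT
= 10 Mbps * 54 ms
= 10 * 1e6 * 54 / 1000 bits
= 540000 bits
= 67500 bytes
= 65.918 KB
BDP = 540000 bits (67500 bytes)


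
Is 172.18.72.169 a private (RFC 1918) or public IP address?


RFC 1918 private ranges:
  10.0.0.0/8 (10.0.0.0 - 10.255.255.255)
  172.16.0.0/12 (172.16.0.0 - 172.31.255.255)
  192.168.0.0/16 (192.168.0.0 - 192.168.255.255)
Private (in 172.16.0.0/12)


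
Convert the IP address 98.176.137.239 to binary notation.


98 = 01100010
176 = 10110000
137 = 10001001
239 = 11101111
Binary: 01100010.10110000.10001001.11101111


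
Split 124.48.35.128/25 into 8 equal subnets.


New prefix = 25 + 3 = 28
Each subnet has 16 addresses
  124.48.35.128/28
  124.48.35.144/28
  124.48.35.160/28
  124.48.35.176/28
  124.48.35.192/28
  124.48.35.208/28
  124.48.35.224/28
  124.48.35.240/28
Subnets: 124.48.35.128/28, 124.48.35.144/28, 124.48.35.160/28, 124.48.35.176/28, 124.48.35.192/28, 124.48.35.208/28, 124.48.35.224/28, 124.48.35.240/28


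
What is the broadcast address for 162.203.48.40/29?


Network: 162.203.48.40/29
Host bits = 3
Set all host bits to 1:
Broadcast: 162.203.48.47


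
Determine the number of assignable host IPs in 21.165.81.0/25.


Host bits = 32 - 25 = 7
Total addresses = 2^7 = 128
Usable = total - 2 (network and broadcast)
Usable hosts: 126


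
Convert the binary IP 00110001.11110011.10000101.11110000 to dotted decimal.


00110001 = 49
11110011 = 243
10000101 = 133
11110000 = 240
IP: 49.243.133.240


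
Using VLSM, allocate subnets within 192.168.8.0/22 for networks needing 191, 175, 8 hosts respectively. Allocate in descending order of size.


191 hosts -> /24 (254 usable): 192.168.8.0/24
175 hosts -> /24 (254 usable): 192.168.9.0/24
8 hosts -> /28 (14 usable): 192.168.10.0/28
Allocation: 192.168.8.0/24 (191 hosts, 254 usable); 192.168.9.0/24 (175 hosts, 254 usable); 192.168.10.0/28 (8 hosts, 14 usable)


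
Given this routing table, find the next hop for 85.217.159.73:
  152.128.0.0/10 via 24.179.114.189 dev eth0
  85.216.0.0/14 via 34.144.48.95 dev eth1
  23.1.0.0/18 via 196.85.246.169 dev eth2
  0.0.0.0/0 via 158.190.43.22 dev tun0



Longest prefix match for 85.217.159.73:
  /10 152.128.0.0: no
  /14 85.216.0.0: MATCH
  /18 23.1.0.0: no
  /0 0.0.0.0: MATCH
Selected: next-hop 34.144.48.95 via eth1 (matched /14)


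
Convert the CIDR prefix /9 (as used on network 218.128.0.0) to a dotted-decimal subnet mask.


/9 means 9 network bits, 23 host bits
Binary: 11111111100000000000000000000000
Mask: 255.128.0.0


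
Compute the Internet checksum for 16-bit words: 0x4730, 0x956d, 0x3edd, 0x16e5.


Sum all words (with carry folding):
+ 0x4730 = 0x4730
+ 0x956d = 0xdc9d
+ 0x3edd = 0x1b7b
+ 0x16e5 = 0x3260
One's complement: ~0x3260
Checksum = 0xcd9f


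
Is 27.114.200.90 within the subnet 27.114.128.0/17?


Subnet network: 27.114.128.0
Test IP AND mask: 27.114.128.0
Yes, 27.114.200.90 is in 27.114.128.0/17


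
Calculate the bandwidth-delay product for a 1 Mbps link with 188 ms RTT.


BDP = bandwidth * RTT
= 1 Mbps * 188 ms
= 1 * 1e6 * 188 / 1000 bits
= 188000 bits
= 23500 bytes
= 22.9492 KB
BDP = 188000 bits (23500 bytes)


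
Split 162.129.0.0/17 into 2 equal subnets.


New prefix = 17 + 1 = 18
Each subnet has 16384 addresses
  162.129.0.0/18
  162.129.64.0/18
Subnets: 162.129.0.0/18, 162.129.64.0/18


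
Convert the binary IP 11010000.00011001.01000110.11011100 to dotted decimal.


11010000 = 208
00011001 = 25
01000110 = 70
11011100 = 220
IP: 208.25.70.220


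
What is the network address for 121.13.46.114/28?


IP:   01111001.00001101.00101110.01110010
Mask: 11111111.11111111.11111111.11110000
AND operation:
Net:  01111001.00001101.00101110.01110000
Network: 121.13.46.112/28


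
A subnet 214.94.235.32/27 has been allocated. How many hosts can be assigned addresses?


Host bits = 32 - 27 = 5
Total addresses = 2^5 = 32
Usable = total - 2 (network and broadcast)
Usable hosts: 30


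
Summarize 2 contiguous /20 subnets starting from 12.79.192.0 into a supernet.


Original prefix: /20
Number of subnets: 2 = 2^1
New prefix = 20 - 1 = 19
Supernet: 12.79.192.0/19


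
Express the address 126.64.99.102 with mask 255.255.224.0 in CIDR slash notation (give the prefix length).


Binary: 11111111.11111111.11100000.00000000
Count leading 1s
Prefix: /19


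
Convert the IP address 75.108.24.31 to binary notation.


75 = 01001011
108 = 01101100
24 = 00011000
31 = 00011111
Binary: 01001011.01101100.00011000.00011111


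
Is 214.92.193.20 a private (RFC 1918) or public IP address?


RFC 1918 private ranges:
  10.0.0.0/8 (10.0.0.0 - 10.255.255.255)
  172.16.0.0/12 (172.16.0.0 - 172.31.255.255)
  192.168.0.0/16 (192.168.0.0 - 192.168.255.255)
Public (not in any RFC 1918 range)


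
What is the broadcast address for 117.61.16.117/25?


Network: 117.61.16.0/25
Host bits = 7
Set all host bits to 1:
Broadcast: 117.61.16.127


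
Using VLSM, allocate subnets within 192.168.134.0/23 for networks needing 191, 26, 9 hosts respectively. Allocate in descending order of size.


191 hosts -> /24 (254 usable): 192.168.134.0/24
26 hosts -> /27 (30 usable): 192.168.135.0/27
9 hosts -> /28 (14 usable): 192.168.135.32/28
Allocation: 192.168.134.0/24 (191 hosts, 254 usable); 192.168.135.0/27 (26 hosts, 30 usable); 192.168.135.32/28 (9 hosts, 14 usable)


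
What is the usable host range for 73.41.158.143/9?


Network: 73.0.0.0
Broadcast: 73.127.255.255
First usable = network + 1
Last usable = broadcast - 1
Range: 73.0.0.1 to 73.127.255.254


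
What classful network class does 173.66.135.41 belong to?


First octet: 173
Binary: 10101101
10xxxxxx -> Class B (128-191)
Class B, default mask 255.255.0.0 (/16)


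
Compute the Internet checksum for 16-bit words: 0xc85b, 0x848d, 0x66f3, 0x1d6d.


Sum all words (with carry folding):
+ 0xc85b = 0xc85b
+ 0x848d = 0x4ce9
+ 0x66f3 = 0xb3dc
+ 0x1d6d = 0xd149
One's complement: ~0xd149
Checksum = 0x2eb6


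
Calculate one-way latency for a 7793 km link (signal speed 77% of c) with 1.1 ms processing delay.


Speed = 0.77 * 3e5 km/s = 231000 km/s
Propagation delay = 7793 / 231000 = 0.0337 s = 33.7359 ms
Processing delay = 1.1 ms
Total one-way latency = 34.8359 ms


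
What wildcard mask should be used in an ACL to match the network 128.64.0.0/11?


Subnet mask: 255.224.0.0
Wildcard = 255.255.255.255 - subnet mask
255 - 255 = 0
255 - 224 = 31
255 - 0 = 255
255 - 0 = 255
Wildcard: 0.31.255.255


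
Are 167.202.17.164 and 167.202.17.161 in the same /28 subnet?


Mask: 255.255.255.240
167.202.17.164 AND mask = 167.202.17.160
167.202.17.161 AND mask = 167.202.17.160
Yes, same subnet (167.202.17.160)


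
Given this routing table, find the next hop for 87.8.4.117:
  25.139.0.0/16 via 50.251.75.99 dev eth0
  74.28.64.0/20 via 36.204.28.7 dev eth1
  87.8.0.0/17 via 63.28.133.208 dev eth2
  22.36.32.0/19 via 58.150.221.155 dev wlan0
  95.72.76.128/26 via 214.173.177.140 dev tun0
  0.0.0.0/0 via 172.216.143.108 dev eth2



Longest prefix match for 87.8.4.117:
  /16 25.139.0.0: no
  /20 74.28.64.0: no
  /17 87.8.0.0: MATCH
  /19 22.36.32.0: no
  /26 95.72.76.128: no
  /0 0.0.0.0: MATCH
Selected: next-hop 63.28.133.208 via eth2 (matched /17)


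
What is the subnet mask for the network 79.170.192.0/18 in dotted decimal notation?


/18 means 18 network bits, 14 host bits
Binary: 11111111111111111100000000000000
Mask: 255.255.192.0


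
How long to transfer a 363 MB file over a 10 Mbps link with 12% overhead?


Effective throughput = 10 * (1 - 12/100) = 8.8 Mbps
File size in Mb = 363 * 8 = 2904 Mb
Time = 2904 / 8.8
Time = 330 seconds


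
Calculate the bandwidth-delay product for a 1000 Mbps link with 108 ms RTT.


BDP = bandwidth * RTT
= 1000 Mbps * 108 ms
= 1000 * 1e6 * 108 / 1000 bits
= 108000000 bits
= 13500000 bytes
= 13183.5938 KB
BDP = 108000000 bits (13500000 bytes)


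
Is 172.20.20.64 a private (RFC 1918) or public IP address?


RFC 1918 private ranges:
  10.0.0.0/8 (10.0.0.0 - 10.255.255.255)
  172.16.0.0/12 (172.16.0.0 - 172.31.255.255)
  192.168.0.0/16 (192.168.0.0 - 192.168.255.255)
Private (in 172.16.0.0/12)


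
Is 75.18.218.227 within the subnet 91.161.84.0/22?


Subnet network: 91.161.84.0
Test IP AND mask: 75.18.216.0
No, 75.18.218.227 is not in 91.161.84.0/22


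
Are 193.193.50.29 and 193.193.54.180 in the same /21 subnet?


Mask: 255.255.248.0
193.193.50.29 AND mask = 193.193.48.0
193.193.54.180 AND mask = 193.193.48.0
Yes, same subnet (193.193.48.0)


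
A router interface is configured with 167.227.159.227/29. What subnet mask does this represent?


/29 means 29 network bits, 3 host bits
Binary: 11111111111111111111111111111000
Mask: 255.255.255.248


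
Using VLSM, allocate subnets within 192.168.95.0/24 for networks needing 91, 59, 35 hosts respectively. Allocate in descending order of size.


91 hosts -> /25 (126 usable): 192.168.95.0/25
59 hosts -> /26 (62 usable): 192.168.95.128/26
35 hosts -> /26 (62 usable): 192.168.95.192/26
Allocation: 192.168.95.0/25 (91 hosts, 126 usable); 192.168.95.128/26 (59 hosts, 62 usable); 192.168.95.192/26 (35 hosts, 62 usable)


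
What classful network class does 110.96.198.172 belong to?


First octet: 110
Binary: 01101110
0xxxxxxx -> Class A (1-126)
Class A, default mask 255.0.0.0 (/8)


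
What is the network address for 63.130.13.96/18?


IP:   00111111.10000010.00001101.01100000
Mask: 11111111.11111111.11000000.00000000
AND operation:
Net:  00111111.10000010.00000000.00000000
Network: 63.130.0.0/18


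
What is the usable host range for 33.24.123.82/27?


Network: 33.24.123.64
Broadcast: 33.24.123.95
First usable = network + 1
Last usable = broadcast - 1
Range: 33.24.123.65 to 33.24.123.94


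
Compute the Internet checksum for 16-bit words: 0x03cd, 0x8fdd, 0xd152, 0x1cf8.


Sum all words (with carry folding):
+ 0x03cd = 0x03cd
+ 0x8fdd = 0x93aa
+ 0xd152 = 0x64fd
+ 0x1cf8 = 0x81f5
One's complement: ~0x81f5
Checksum = 0x7e0a


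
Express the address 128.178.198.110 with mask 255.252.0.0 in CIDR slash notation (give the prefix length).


Binary: 11111111.11111100.00000000.00000000
Count leading 1s
Prefix: /14


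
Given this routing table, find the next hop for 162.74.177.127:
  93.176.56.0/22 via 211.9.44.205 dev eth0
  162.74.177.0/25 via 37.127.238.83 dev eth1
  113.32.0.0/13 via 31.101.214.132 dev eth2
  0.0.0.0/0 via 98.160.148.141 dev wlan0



Longest prefix match for 162.74.177.127:
  /22 93.176.56.0: no
  /25 162.74.177.0: MATCH
  /13 113.32.0.0: no
  /0 0.0.0.0: MATCH
Selected: next-hop 37.127.238.83 via eth1 (matched /25)


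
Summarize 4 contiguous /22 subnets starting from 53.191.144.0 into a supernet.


Original prefix: /22
Number of subnets: 4 = 2^2
New prefix = 22 - 2 = 20
Supernet: 53.191.144.0/20


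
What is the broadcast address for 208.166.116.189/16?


Network: 208.166.0.0/16
Host bits = 16
Set all host bits to 1:
Broadcast: 208.166.255.255


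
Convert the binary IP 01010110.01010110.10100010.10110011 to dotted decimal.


01010110 = 86
01010110 = 86
10100010 = 162
10110011 = 179
IP: 86.86.162.179


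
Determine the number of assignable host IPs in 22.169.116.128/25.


Host bits = 32 - 25 = 7
Total addresses = 2^7 = 128
Usable = total - 2 (network and broadcast)
Usable hosts: 126


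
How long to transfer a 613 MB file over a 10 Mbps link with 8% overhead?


Effective throughput = 10 * (1 - 8/100) = 9.2 Mbps
File size in Mb = 613 * 8 = 4904 Mb
Time = 4904 / 9.2
Time = 533.0435 seconds


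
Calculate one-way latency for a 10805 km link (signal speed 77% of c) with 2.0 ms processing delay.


Speed = 0.77 * 3e5 km/s = 231000 km/s
Propagation delay = 10805 / 231000 = 0.0468 s = 46.7749 ms
Processing delay = 2.0 ms
Total one-way latency = 48.7749 ms


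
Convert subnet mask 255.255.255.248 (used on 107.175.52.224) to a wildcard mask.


Subnet mask: 255.255.255.248
Wildcard = 255.255.255.255 - subnet mask
255 - 255 = 0
255 - 255 = 0
255 - 255 = 0
255 - 248 = 7
Wildcard: 0.0.0.7


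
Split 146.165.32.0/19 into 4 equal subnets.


New prefix = 19 + 2 = 21
Each subnet has 2048 addresses
  146.165.32.0/21
  146.165.40.0/21
  146.165.48.0/21
  146.165.56.0/21
Subnets: 146.165.32.0/21, 146.165.40.0/21, 146.165.48.0/21, 146.165.56.0/21


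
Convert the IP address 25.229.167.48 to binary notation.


25 = 00011001
229 = 11100101
167 = 10100111
48 = 00110000
Binary: 00011001.11100101.10100111.00110000


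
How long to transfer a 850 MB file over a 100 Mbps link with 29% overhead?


Effective throughput = 100 * (1 - 29/100) = 71 Mbps
File size in Mb = 850 * 8 = 6800 Mb
Time = 6800 / 71
Time = 95.7746 seconds


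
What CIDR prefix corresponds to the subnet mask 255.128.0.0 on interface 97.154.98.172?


Binary: 11111111.10000000.00000000.00000000
Count leading 1s
Prefix: /9


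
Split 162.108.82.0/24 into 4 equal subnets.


New prefix = 24 + 2 = 26
Each subnet has 64 addresses
  162.108.82.0/26
  162.108.82.64/26
  162.108.82.128/26
  162.108.82.192/26
Subnets: 162.108.82.0/26, 162.108.82.64/26, 162.108.82.128/26, 162.108.82.192/26


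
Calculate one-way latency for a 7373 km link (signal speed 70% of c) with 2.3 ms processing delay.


Speed = 0.7 * 3e5 km/s = 210000 km/s
Propagation delay = 7373 / 210000 = 0.0351 s = 35.1095 ms
Processing delay = 2.3 ms
Total one-way latency = 37.4095 ms


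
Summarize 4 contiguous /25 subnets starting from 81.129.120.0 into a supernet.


Original prefix: /25
Number of subnets: 4 = 2^2
New prefix = 25 - 2 = 23
Supernet: 81.129.120.0/23


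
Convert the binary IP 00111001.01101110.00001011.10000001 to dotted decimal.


00111001 = 57
01101110 = 110
00001011 = 11
10000001 = 129
IP: 57.110.11.129


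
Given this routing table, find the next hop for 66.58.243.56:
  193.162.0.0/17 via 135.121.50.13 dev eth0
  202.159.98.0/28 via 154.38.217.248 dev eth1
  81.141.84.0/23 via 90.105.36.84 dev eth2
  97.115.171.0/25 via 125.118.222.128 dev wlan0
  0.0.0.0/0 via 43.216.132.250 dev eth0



Longest prefix match for 66.58.243.56:
  /17 193.162.0.0: no
  /28 202.159.98.0: no
  /23 81.141.84.0: no
  /25 97.115.171.0: no
  /0 0.0.0.0: MATCH
Selected: next-hop 43.216.132.250 via eth0 (matched /0)


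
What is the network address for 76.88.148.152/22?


IP:   01001100.01011000.10010100.10011000
Mask: 11111111.11111111.11111100.00000000
AND operation:
Net:  01001100.01011000.10010100.00000000
Network: 76.88.148.0/22


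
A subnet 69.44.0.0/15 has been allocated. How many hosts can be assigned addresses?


Host bits = 32 - 15 = 17
Total addresses = 2^17 = 131072
Usable = total - 2 (network and broadcast)
Usable hosts: 131070


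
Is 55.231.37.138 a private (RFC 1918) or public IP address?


RFC 1918 private ranges:
  10.0.0.0/8 (10.0.0.0 - 10.255.255.255)
  172.16.0.0/12 (172.16.0.0 - 172.31.255.255)
  192.168.0.0/16 (192.168.0.0 - 192.168.255.255)
Public (not in any RFC 1918 range)


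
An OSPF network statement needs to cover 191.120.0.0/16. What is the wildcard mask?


Subnet mask: 255.255.0.0
Wildcard = 255.255.255.255 - subnet mask
255 - 255 = 0
255 - 255 = 0
255 - 0 = 255
255 - 0 = 255
Wildcard: 0.0.255.255


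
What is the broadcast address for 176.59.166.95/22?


Network: 176.59.164.0/22
Host bits = 10
Set all host bits to 1:
Broadcast: 176.59.167.255


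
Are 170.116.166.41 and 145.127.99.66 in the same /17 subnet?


Mask: 255.255.128.0
170.116.166.41 AND mask = 170.116.128.0
145.127.99.66 AND mask = 145.127.0.0
No, different subnets (170.116.128.0 vs 145.127.0.0)


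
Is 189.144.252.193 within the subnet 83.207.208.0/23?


Subnet network: 83.207.208.0
Test IP AND mask: 189.144.252.0
No, 189.144.252.193 is not in 83.207.208.0/23


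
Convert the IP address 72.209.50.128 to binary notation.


72 = 01001000
209 = 11010001
50 = 00110010
128 = 10000000
Binary: 01001000.11010001.00110010.10000000


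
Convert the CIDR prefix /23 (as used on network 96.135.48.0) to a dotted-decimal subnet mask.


/23 means 23 network bits, 9 host bits
Binary: 11111111111111111111111000000000
Mask: 255.255.254.0


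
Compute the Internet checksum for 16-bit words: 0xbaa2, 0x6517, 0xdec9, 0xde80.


Sum all words (with carry folding):
+ 0xbaa2 = 0xbaa2
+ 0x6517 = 0x1fba
+ 0xdec9 = 0xfe83
+ 0xde80 = 0xdd04
One's complement: ~0xdd04
Checksum = 0x22fb


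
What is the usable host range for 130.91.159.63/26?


Network: 130.91.159.0
Broadcast: 130.91.159.63
First usable = network + 1
Last usable = broadcast - 1
Range: 130.91.159.1 to 130.91.159.62


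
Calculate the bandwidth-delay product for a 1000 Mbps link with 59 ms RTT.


BDP = bandwidth * RTT
= 1000 Mbps * 59 ms
= 1000 * 1e6 * 59 / 1000 bits
= 59000000 bits
= 7375000 bytes
= 7202.1484 KB
BDP = 59000000 bits (7375000 bytes)


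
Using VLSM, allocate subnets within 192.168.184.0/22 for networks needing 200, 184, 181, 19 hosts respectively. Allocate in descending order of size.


200 hosts -> /24 (254 usable): 192.168.184.0/24
184 hosts -> /24 (254 usable): 192.168.185.0/24
181 hosts -> /24 (254 usable): 192.168.186.0/24
19 hosts -> /27 (30 usable): 192.168.187.0/27
Allocation: 192.168.184.0/24 (200 hosts, 254 usable); 192.168.185.0/24 (184 hosts, 254 usable); 192.168.186.0/24 (181 hosts, 254 usable); 192.168.187.0/27 (19 hosts, 30 usable)


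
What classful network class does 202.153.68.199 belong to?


First octet: 202
Binary: 11001010
110xxxxx -> Class C (192-223)
Class C, default mask 255.255.255.0 (/24)


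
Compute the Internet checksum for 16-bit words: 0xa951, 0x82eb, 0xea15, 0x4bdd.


Sum all words (with carry folding):
+ 0xa951 = 0xa951
+ 0x82eb = 0x2c3d
+ 0xea15 = 0x1653
+ 0x4bdd = 0x6230
One's complement: ~0x6230
Checksum = 0x9dcf


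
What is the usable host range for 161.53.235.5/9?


Network: 161.0.0.0
Broadcast: 161.127.255.255
First usable = network + 1
Last usable = broadcast - 1
Range: 161.0.0.1 to 161.127.255.254


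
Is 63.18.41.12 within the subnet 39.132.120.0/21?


Subnet network: 39.132.120.0
Test IP AND mask: 63.18.40.0
No, 63.18.41.12 is not in 39.132.120.0/21


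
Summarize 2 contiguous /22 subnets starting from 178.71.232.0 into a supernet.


Original prefix: /22
Number of subnets: 2 = 2^1
New prefix = 22 - 1 = 21
Supernet: 178.71.232.0/21


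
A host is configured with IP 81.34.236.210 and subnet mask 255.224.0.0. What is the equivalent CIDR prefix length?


Binary: 11111111.11100000.00000000.00000000
Count leading 1s
Prefix: /11


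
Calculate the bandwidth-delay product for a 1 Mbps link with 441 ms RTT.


BDP = bandwidth * RTT
= 1 Mbps * 441 ms
= 1 * 1e6 * 441 / 1000 bits
= 441000 bits
= 55125 bytes
= 53.833 KB
BDP = 441000 bits (55125 bytes)


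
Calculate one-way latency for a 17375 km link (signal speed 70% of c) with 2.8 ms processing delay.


Speed = 0.7 * 3e5 km/s = 210000 km/s
Propagation delay = 17375 / 210000 = 0.0827 s = 82.7381 ms
Processing delay = 2.8 ms
Total one-way latency = 85.5381 ms


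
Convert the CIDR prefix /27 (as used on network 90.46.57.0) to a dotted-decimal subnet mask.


/27 means 27 network bits, 5 host bits
Binary: 11111111111111111111111111100000
Mask: 255.255.255.224


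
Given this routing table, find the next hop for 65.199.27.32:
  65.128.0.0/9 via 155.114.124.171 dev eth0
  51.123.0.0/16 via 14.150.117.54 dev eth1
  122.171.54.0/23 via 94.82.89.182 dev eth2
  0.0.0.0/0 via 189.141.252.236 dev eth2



Longest prefix match for 65.199.27.32:
  /9 65.128.0.0: MATCH
  /16 51.123.0.0: no
  /23 122.171.54.0: no
  /0 0.0.0.0: MATCH
Selected: next-hop 155.114.124.171 via eth0 (matched /9)


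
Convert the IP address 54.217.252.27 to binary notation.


54 = 00110110
217 = 11011001
252 = 11111100
27 = 00011011
Binary: 00110110.11011001.11111100.00011011


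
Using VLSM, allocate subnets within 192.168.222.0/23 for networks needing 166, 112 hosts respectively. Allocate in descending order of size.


166 hosts -> /24 (254 usable): 192.168.222.0/24
112 hosts -> /25 (126 usable): 192.168.223.0/25
Allocation: 192.168.222.0/24 (166 hosts, 254 usable); 192.168.223.0/25 (112 hosts, 126 usable)


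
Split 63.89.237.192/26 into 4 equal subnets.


New prefix = 26 + 2 = 28
Each subnet has 16 addresses
  63.89.237.192/28
  63.89.237.208/28
  63.89.237.224/28
  63.89.237.240/28
Subnets: 63.89.237.192/28, 63.89.237.208/28, 63.89.237.224/28, 63.89.237.240/28


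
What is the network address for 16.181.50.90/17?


IP:   00010000.10110101.00110010.01011010
Mask: 11111111.11111111.10000000.00000000
AND operation:
Net:  00010000.10110101.00000000.00000000
Network: 16.181.0.0/17


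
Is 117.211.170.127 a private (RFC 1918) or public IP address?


RFC 1918 private ranges:
  10.0.0.0/8 (10.0.0.0 - 10.255.255.255)
  172.16.0.0/12 (172.16.0.0 - 172.31.255.255)
  192.168.0.0/16 (192.168.0.0 - 192.168.255.255)
Public (not in any RFC 1918 range)


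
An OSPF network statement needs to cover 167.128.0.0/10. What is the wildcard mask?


Subnet mask: 255.192.0.0
Wildcard = 255.255.255.255 - subnet mask
255 - 255 = 0
255 - 192 = 63
255 - 0 = 255
255 - 0 = 255
Wildcard: 0.63.255.255


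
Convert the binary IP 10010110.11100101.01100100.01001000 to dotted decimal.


10010110 = 150
11100101 = 229
01100100 = 100
01001000 = 72
IP: 150.229.100.72


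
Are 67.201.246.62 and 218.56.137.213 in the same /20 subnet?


Mask: 255.255.240.0
67.201.246.62 AND mask = 67.201.240.0
218.56.137.213 AND mask = 218.56.128.0
No, different subnets (67.201.240.0 vs 218.56.128.0)


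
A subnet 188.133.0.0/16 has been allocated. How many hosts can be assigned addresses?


Host bits = 32 - 16 = 16
Total addresses = 2^16 = 65536
Usable = total - 2 (network and broadcast)
Usable hosts: 65534


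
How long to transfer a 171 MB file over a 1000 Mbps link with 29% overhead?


Effective throughput = 1000 * (1 - 29/100) = 710 Mbps
File size in Mb = 171 * 8 = 1368 Mb
Time = 1368 / 710
Time = 1.9268 seconds


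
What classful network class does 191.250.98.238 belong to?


First octet: 191
Binary: 10111111
10xxxxxx -> Class B (128-191)
Class B, default mask 255.255.0.0 (/16)


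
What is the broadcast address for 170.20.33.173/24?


Network: 170.20.33.0/24
Host bits = 8
Set all host bits to 1:
Broadcast: 170.20.33.255


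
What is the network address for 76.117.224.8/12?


IP:   01001100.01110101.11100000.00001000
Mask: 11111111.11110000.00000000.00000000
AND operation:
Net:  01001100.01110000.00000000.00000000
Network: 76.112.0.0/12
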